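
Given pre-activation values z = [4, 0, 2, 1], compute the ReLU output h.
h = [4, 0, 2, 1]

ReLU applied element-wise: max(0,4)=4, max(0,0)=0, max(0,2)=2, max(0,1)=1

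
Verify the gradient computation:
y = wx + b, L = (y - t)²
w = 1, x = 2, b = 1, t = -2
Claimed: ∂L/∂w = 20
Correct

y = (1)(2) + 1 = 3
∂L/∂y = 2(y - t) = 2(3 - -2) = 10
∂y/∂w = x = 2
∂L/∂w = 10 × 2 = 20

Claimed value: 20
Correct: The correct gradient is 20.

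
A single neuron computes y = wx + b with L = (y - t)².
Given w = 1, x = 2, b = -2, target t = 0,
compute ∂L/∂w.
∂L/∂w = 0

y = wx + b = (1)(2) + -2 = 0
∂L/∂y = 2(y - t) = 2(0 - 0) = 0
∂y/∂w = x = 2
∂L/∂w = ∂L/∂y · ∂y/∂w = 0 × 2 = 0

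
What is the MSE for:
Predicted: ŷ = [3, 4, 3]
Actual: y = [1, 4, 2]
MSE = 1.667

MSE = (1/3)((3-1)² + (4-4)² + (3-2)²) = (1/3)(4 + 0 + 1) = 1.667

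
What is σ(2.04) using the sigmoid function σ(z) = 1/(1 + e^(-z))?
0.8849

sigmoid(2.04) = 1/(1 + e^(-2.04)) = 1/(1 + 0.13) = 0.8849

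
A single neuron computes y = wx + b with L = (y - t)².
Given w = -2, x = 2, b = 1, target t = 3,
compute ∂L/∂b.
∂L/∂b = -12

y = wx + b = (-2)(2) + 1 = -3
∂L/∂y = 2(y - t) = 2(-3 - 3) = -12
∂y/∂b = 1
∂L/∂b = ∂L/∂y · ∂y/∂b = -12 × 1 = -12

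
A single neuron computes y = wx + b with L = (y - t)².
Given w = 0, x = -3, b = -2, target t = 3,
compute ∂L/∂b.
∂L/∂b = -10

y = wx + b = (0)(-3) + -2 = -2
∂L/∂y = 2(y - t) = 2(-2 - 3) = -10
∂y/∂b = 1
∂L/∂b = ∂L/∂y · ∂y/∂b = -10 × 1 = -10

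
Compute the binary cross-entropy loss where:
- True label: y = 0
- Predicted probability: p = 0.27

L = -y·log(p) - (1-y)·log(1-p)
L = 0.3147

L = -0·log(0.27) - 1·log(0.73) = -log(0.73) = 0.3147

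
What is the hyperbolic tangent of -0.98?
-0.7531

tanh(-0.98) = (e^(-0.98) - e^(0.98))/(e^(-0.98) + e^(0.98)) = -0.7531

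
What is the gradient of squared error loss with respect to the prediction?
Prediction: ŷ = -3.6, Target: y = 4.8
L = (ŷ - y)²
∂L/∂ŷ = -16.8

∂L/∂ŷ = 2(ŷ - y) = 2(-3.6 - 4.8) = 2(-8.4) = -16.8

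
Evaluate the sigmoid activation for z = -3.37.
0.03325

sigmoid(-3.37) = 1/(1 + e^(3.37)) = 1/(1 + 29.08) = 0.03325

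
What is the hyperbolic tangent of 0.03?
0.02999

tanh(0.03) = (e^(0.03) - e^(-0.03))/(e^(0.03) + e^(-0.03)) = 0.02999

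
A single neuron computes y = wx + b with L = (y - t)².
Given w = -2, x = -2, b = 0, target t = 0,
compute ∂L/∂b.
∂L/∂b = 8

y = wx + b = (-2)(-2) + 0 = 4
∂L/∂y = 2(y - t) = 2(4 - 0) = 8
∂y/∂b = 1
∂L/∂b = ∂L/∂y · ∂y/∂b = 8 × 1 = 8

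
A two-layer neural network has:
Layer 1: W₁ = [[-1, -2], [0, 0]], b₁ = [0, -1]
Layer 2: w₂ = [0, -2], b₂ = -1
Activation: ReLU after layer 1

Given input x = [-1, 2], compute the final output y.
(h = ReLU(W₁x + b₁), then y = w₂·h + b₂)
y = -1

Layer 1 pre-activation: z₁ = [-3, -1]
After ReLU: h = [0, 0]
Layer 2 output: y = 0×0 + -2×0 + -1 = -1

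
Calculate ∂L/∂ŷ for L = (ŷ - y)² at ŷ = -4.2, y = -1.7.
∂L/∂ŷ = -5.0

∂L/∂ŷ = 2(ŷ - y) = 2(-4.2 - -1.7) = 2(-2.5) = -5.0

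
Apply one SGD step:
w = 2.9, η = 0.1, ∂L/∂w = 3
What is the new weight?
w_new = 2.6

w_new = w - η·∂L/∂w = 2.9 - 0.1×(3) = 2.9 - (0.3) = 2.6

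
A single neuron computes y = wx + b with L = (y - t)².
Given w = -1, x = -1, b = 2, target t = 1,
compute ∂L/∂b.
∂L/∂b = 4

y = wx + b = (-1)(-1) + 2 = 3
∂L/∂y = 2(y - t) = 2(3 - 1) = 4
∂y/∂b = 1
∂L/∂b = ∂L/∂y · ∂y/∂b = 4 × 1 = 4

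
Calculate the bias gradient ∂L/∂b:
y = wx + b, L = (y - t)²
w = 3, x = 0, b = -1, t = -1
∂L/∂b = 0

y = wx + b = (3)(0) + -1 = -1
∂L/∂y = 2(y - t) = 2(-1 - -1) = 0
∂y/∂b = 1
∂L/∂b = ∂L/∂y · ∂y/∂b = 0 × 1 = 0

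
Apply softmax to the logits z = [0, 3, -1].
p = [0.0466, 0.9362, 0.0171]

exp(z) = [1, 20.09, 0.3679]
Sum = 21.45
p = [0.0466, 0.9362, 0.0171]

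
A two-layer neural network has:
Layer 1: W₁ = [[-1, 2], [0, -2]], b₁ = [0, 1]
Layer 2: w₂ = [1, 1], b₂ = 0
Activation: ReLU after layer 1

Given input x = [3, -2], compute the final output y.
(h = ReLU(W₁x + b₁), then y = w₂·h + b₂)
y = 5

Layer 1 pre-activation: z₁ = [-7, 5]
After ReLU: h = [0, 5]
Layer 2 output: y = 1×0 + 1×5 + 0 = 5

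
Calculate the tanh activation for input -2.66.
-0.9903

tanh(-2.66) = (e^(-2.66) - e^(2.66))/(e^(-2.66) + e^(2.66)) = -0.9903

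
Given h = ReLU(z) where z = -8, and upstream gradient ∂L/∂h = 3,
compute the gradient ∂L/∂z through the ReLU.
∂L/∂z = 0

h = ReLU(-8) = 0
Since z < 0: ∂h/∂z = 0
∂L/∂z = ∂L/∂h · ∂h/∂z = 3 × 0 = 0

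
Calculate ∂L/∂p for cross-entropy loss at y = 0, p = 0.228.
∂L/∂p = 1.295

∂L/∂p = -y/p + (1-y)/(1-p) = 0 + 1/0.772 = 1.295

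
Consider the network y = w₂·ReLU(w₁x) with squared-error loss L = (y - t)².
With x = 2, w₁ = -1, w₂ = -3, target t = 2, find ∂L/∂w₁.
∂L/∂w₁ = 0

Forward pass:
z = w₁x = -1×2 = -2
h = ReLU(-2) = 0
y = w₂h = -3×0 = 0

Backward pass:
∂L/∂y = 2(y - t) = 2(0 - 2) = -4
∂y/∂h = w₂ = -3
∂h/∂z = 0 (ReLU derivative)
∂z/∂w₁ = x = 2

∂L/∂w₁ = -4 × -3 × 0 × 2 = 0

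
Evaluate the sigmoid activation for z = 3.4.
0.9677

sigmoid(3.4) = 1/(1 + e^(-3.4)) = 1/(1 + 0.03337) = 0.9677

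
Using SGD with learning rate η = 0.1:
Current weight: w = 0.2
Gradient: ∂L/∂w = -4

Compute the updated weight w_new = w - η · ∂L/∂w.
w_new = 0.6

w_new = w - η·∂L/∂w = 0.2 - 0.1×(-4) = 0.2 - (-0.4) = 0.6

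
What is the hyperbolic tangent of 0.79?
0.6584

tanh(0.79) = (e^(0.79) - e^(-0.79))/(e^(0.79) + e^(-0.79)) = 0.6584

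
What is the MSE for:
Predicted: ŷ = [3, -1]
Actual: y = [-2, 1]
MSE = 14.5

MSE = (1/2)((3--2)² + (-1-1)²) = (1/2)(25 + 4) = 14.5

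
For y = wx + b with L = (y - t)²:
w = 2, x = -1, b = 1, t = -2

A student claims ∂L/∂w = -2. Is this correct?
Correct

y = (2)(-1) + 1 = -1
∂L/∂y = 2(y - t) = 2(-1 - -2) = 2
∂y/∂w = x = -1
∂L/∂w = 2 × -1 = -2

Claimed value: -2
Correct: The correct gradient is -2.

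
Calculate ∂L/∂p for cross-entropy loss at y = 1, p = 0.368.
∂L/∂p = -2.717

∂L/∂p = -y/p + (1-y)/(1-p) = -1/0.368 + 0 = -2.717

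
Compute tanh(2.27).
0.9789

tanh(2.27) = (e^(2.27) - e^(-2.27))/(e^(2.27) + e^(-2.27)) = 0.9789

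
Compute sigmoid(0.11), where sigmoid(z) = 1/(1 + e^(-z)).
0.5275

sigmoid(0.11) = 1/(1 + e^(-0.11)) = 1/(1 + 0.8958) = 0.5275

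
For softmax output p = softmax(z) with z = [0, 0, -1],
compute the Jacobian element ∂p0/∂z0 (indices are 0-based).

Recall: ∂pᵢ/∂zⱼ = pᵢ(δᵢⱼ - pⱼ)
∂p0/∂z0 = 0.244

p = softmax(z) = [0.4223, 0.4223, 0.1554]
p0 = 0.4223

∂p0/∂z0 = p0(1 - p0) = 0.4223 × (1 - 0.4223) = 0.244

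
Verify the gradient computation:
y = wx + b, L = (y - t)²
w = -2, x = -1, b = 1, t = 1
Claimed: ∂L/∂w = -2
Incorrect

y = (-2)(-1) + 1 = 3
∂L/∂y = 2(y - t) = 2(3 - 1) = 4
∂y/∂w = x = -1
∂L/∂w = 4 × -1 = -4

Claimed value: -2
Incorrect: The correct gradient is -4.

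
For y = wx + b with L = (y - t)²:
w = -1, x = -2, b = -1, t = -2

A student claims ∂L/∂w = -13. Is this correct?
Incorrect

y = (-1)(-2) + -1 = 1
∂L/∂y = 2(y - t) = 2(1 - -2) = 6
∂y/∂w = x = -2
∂L/∂w = 6 × -2 = -12

Claimed value: -13
Incorrect: The correct gradient is -12.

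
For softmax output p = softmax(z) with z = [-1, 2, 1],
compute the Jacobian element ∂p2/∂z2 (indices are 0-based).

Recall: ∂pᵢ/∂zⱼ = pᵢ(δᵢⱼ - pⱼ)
∂p2/∂z2 = 0.1922

p = softmax(z) = [0.03512, 0.7054, 0.2595]
p2 = 0.2595

∂p2/∂z2 = p2(1 - p2) = 0.2595 × (1 - 0.2595) = 0.1922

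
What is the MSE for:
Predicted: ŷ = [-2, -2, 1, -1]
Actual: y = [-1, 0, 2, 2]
MSE = 3.75

MSE = (1/4)((-2--1)² + (-2-0)² + (1-2)² + (-1-2)²) = (1/4)(1 + 4 + 1 + 9) = 3.75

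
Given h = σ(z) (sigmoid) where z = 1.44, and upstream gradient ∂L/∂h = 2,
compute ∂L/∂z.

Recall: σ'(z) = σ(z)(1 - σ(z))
∂L/∂z = 0.3097

σ(1.44) = 0.8085
σ'(1.44) = σ(1.44)(1 - σ(1.44)) = 0.8085 × 0.1915 = 0.1549
∂L/∂z = ∂L/∂h · σ'(z) = 2 × 0.1549 = 0.3097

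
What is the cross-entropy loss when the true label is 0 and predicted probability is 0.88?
L = 2.12

L = -0·log(0.88) - 1·log(0.12) = -log(0.12) = 2.12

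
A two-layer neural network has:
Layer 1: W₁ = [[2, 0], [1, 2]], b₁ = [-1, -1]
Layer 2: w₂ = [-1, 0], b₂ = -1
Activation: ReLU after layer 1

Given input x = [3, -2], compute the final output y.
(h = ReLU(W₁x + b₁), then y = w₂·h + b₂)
y = -6

Layer 1 pre-activation: z₁ = [5, -2]
After ReLU: h = [5, 0]
Layer 2 output: y = -1×5 + 0×0 + -1 = -6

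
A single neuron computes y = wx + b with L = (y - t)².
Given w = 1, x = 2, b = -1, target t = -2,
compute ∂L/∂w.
∂L/∂w = 12

y = wx + b = (1)(2) + -1 = 1
∂L/∂y = 2(y - t) = 2(1 - -2) = 6
∂y/∂w = x = 2
∂L/∂w = ∂L/∂y · ∂y/∂w = 6 × 2 = 12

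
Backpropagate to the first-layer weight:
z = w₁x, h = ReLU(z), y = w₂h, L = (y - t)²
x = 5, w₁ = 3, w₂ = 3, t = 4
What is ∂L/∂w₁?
∂L/∂w₁ = 1230

Forward pass:
z = w₁x = 3×5 = 15
h = ReLU(15) = 15
y = w₂h = 3×15 = 45

Backward pass:
∂L/∂y = 2(y - t) = 2(45 - 4) = 82
∂y/∂h = w₂ = 3
∂h/∂z = 1 (ReLU derivative)
∂z/∂w₁ = x = 5

∂L/∂w₁ = 82 × 3 × 1 × 5 = 1230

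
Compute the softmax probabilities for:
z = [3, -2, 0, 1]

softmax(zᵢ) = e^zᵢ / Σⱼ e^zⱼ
p = [0.839, 0.0057, 0.0418, 0.1135]

exp(z) = [20.09, 0.1353, 1, 2.718]
Sum = 23.94
p = [0.839, 0.0057, 0.0418, 0.1135]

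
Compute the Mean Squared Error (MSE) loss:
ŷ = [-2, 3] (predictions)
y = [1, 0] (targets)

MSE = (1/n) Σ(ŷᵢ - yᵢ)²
MSE = 9

MSE = (1/2)((-2-1)² + (3-0)²) = (1/2)(9 + 9) = 9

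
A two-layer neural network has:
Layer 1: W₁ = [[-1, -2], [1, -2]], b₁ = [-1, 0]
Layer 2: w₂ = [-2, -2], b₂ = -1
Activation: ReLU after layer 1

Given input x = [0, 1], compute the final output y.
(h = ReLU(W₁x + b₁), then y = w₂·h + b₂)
y = -1

Layer 1 pre-activation: z₁ = [-3, -2]
After ReLU: h = [0, 0]
Layer 2 output: y = -2×0 + -2×0 + -1 = -1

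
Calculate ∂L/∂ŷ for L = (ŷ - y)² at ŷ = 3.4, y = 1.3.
∂L/∂ŷ = 4.2

∂L/∂ŷ = 2(ŷ - y) = 2(3.4 - 1.3) = 2(2.1) = 4.2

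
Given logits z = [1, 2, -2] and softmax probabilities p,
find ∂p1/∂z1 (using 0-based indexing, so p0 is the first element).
∂p1/∂z1 = 0.201

p = softmax(z) = [0.2654, 0.7214, 0.01321]
p1 = 0.7214

∂p1/∂z1 = p1(1 - p1) = 0.7214 × (1 - 0.7214) = 0.201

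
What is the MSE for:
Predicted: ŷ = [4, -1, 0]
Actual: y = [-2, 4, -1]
MSE = 20.67

MSE = (1/3)((4--2)² + (-1-4)² + (0--1)²) = (1/3)(36 + 25 + 1) = 20.67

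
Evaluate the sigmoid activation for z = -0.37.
0.4085

sigmoid(-0.37) = 1/(1 + e^(0.37)) = 1/(1 + 1.448) = 0.4085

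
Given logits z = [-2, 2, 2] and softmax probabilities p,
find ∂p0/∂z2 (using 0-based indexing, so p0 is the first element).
∂p0/∂z2 = -0.004496

p = softmax(z) = [0.009075, 0.4955, 0.4955]
p0 = 0.009075, p2 = 0.4955

∂p0/∂z2 = -p0 × p2 = -0.009075 × 0.4955 = -0.004496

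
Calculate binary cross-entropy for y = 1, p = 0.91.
L = 0.09431

L = -1·log(0.91) - 0·log(0.09) = -log(0.91) = 0.09431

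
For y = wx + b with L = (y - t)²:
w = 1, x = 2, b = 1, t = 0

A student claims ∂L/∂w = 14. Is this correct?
Incorrect

y = (1)(2) + 1 = 3
∂L/∂y = 2(y - t) = 2(3 - 0) = 6
∂y/∂w = x = 2
∂L/∂w = 6 × 2 = 12

Claimed value: 14
Incorrect: The correct gradient is 12.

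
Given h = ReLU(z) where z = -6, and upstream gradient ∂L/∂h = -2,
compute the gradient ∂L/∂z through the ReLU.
∂L/∂z = 0

h = ReLU(-6) = 0
Since z < 0: ∂h/∂z = 0
∂L/∂z = ∂L/∂h · ∂h/∂z = -2 × 0 = 0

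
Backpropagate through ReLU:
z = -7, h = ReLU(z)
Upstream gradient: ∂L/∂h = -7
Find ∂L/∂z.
∂L/∂z = 0

h = ReLU(-7) = 0
Since z < 0: ∂h/∂z = 0
∂L/∂z = ∂L/∂h · ∂h/∂z = -7 × 0 = 0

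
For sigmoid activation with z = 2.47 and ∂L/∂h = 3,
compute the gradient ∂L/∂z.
∂L/∂z = 0.2157

σ(2.47) = 0.922
σ'(2.47) = σ(2.47)(1 - σ(2.47)) = 0.922 × 0.07799 = 0.07191
∂L/∂z = ∂L/∂h · σ'(z) = 3 × 0.07191 = 0.2157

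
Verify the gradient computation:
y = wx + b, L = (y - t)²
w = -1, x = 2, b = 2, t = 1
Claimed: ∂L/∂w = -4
Correct

y = (-1)(2) + 2 = 0
∂L/∂y = 2(y - t) = 2(0 - 1) = -2
∂y/∂w = x = 2
∂L/∂w = -2 × 2 = -4

Claimed value: -4
Correct: The correct gradient is -4.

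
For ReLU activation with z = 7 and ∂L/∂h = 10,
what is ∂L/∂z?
∂L/∂z = 10

h = ReLU(7) = 7
Since z > 0: ∂h/∂z = 1
∂L/∂z = ∂L/∂h · ∂h/∂z = 10 × 1 = 10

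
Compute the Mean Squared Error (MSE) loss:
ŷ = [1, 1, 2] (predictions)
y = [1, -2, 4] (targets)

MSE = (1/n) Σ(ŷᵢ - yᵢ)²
MSE = 4.333

MSE = (1/3)((1-1)² + (1--2)² + (2-4)²) = (1/3)(0 + 9 + 4) = 4.333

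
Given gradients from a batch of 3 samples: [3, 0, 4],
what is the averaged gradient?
Average gradient = 2.333

Average = (1/3)(3 + 0 + 4) = 7/3 = 2.333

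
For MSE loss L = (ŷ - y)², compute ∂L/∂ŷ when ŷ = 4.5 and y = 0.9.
∂L/∂ŷ = 7.2

∂L/∂ŷ = 2(ŷ - y) = 2(4.5 - 0.9) = 2(3.6) = 7.2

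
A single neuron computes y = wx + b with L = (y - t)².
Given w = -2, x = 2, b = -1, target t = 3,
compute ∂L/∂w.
∂L/∂w = -32

y = wx + b = (-2)(2) + -1 = -5
∂L/∂y = 2(y - t) = 2(-5 - 3) = -16
∂y/∂w = x = 2
∂L/∂w = ∂L/∂y · ∂y/∂w = -16 × 2 = -32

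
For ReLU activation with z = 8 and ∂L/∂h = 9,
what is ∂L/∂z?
∂L/∂z = 9

h = ReLU(8) = 8
Since z > 0: ∂h/∂z = 1
∂L/∂z = ∂L/∂h · ∂h/∂z = 9 × 1 = 9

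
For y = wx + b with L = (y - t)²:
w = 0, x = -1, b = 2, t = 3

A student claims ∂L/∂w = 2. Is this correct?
Correct

y = (0)(-1) + 2 = 2
∂L/∂y = 2(y - t) = 2(2 - 3) = -2
∂y/∂w = x = -1
∂L/∂w = -2 × -1 = 2

Claimed value: 2
Correct: The correct gradient is 2.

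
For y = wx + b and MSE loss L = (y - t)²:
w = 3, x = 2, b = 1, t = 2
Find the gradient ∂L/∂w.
∂L/∂w = 20

y = wx + b = (3)(2) + 1 = 7
∂L/∂y = 2(y - t) = 2(7 - 2) = 10
∂y/∂w = x = 2
∂L/∂w = ∂L/∂y · ∂y/∂w = 10 × 2 = 20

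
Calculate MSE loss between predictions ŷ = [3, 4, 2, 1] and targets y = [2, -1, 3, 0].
MSE = 7

MSE = (1/4)((3-2)² + (4--1)² + (2-3)² + (1-0)²) = (1/4)(1 + 25 + 1 + 1) = 7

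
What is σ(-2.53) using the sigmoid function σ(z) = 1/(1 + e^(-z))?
0.07378

sigmoid(-2.53) = 1/(1 + e^(2.53)) = 1/(1 + 12.55) = 0.07378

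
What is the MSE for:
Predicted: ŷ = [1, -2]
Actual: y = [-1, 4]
MSE = 20

MSE = (1/2)((1--1)² + (-2-4)²) = (1/2)(4 + 36) = 20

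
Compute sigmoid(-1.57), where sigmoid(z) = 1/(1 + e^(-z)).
0.1722

sigmoid(-1.57) = 1/(1 + e^(1.57)) = 1/(1 + 4.807) = 0.1722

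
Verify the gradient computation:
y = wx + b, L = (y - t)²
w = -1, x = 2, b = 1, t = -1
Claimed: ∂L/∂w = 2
Incorrect

y = (-1)(2) + 1 = -1
∂L/∂y = 2(y - t) = 2(-1 - -1) = 0
∂y/∂w = x = 2
∂L/∂w = 0 × 2 = 0

Claimed value: 2
Incorrect: The correct gradient is 0.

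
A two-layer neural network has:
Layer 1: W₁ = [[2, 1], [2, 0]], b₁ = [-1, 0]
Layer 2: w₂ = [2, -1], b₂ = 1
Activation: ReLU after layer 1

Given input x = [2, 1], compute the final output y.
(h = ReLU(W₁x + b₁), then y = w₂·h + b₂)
y = 5

Layer 1 pre-activation: z₁ = [4, 4]
After ReLU: h = [4, 4]
Layer 2 output: y = 2×4 + -1×4 + 1 = 5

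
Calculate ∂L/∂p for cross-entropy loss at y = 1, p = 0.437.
∂L/∂p = -2.288

∂L/∂p = -y/p + (1-y)/(1-p) = -1/0.437 + 0 = -2.288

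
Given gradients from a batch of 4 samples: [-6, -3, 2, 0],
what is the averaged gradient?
Average gradient = -1.75

Average = (1/4)(-6 + -3 + 2 + 0) = -7/4 = -1.75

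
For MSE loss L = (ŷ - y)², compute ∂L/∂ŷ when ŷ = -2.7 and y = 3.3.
∂L/∂ŷ = -12.0

∂L/∂ŷ = 2(ŷ - y) = 2(-2.7 - 3.3) = 2(-6.0) = -12.0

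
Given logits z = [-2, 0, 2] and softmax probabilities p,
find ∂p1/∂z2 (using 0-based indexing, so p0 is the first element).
∂p1/∂z2 = -0.1017

p = softmax(z) = [0.01588, 0.1173, 0.8668]
p1 = 0.1173, p2 = 0.8668

∂p1/∂z2 = -p1 × p2 = -0.1173 × 0.8668 = -0.1017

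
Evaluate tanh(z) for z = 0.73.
0.6231

tanh(0.73) = (e^(0.73) - e^(-0.73))/(e^(0.73) + e^(-0.73)) = 0.6231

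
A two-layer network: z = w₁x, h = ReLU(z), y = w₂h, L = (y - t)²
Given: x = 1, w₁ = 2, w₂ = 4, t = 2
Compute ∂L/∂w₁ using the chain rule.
∂L/∂w₁ = 48

Forward pass:
z = w₁x = 2×1 = 2
h = ReLU(2) = 2
y = w₂h = 4×2 = 8

Backward pass:
∂L/∂y = 2(y - t) = 2(8 - 2) = 12
∂y/∂h = w₂ = 4
∂h/∂z = 1 (ReLU derivative)
∂z/∂w₁ = x = 1

∂L/∂w₁ = 12 × 4 × 1 × 1 = 48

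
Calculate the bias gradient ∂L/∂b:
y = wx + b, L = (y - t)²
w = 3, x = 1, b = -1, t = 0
∂L/∂b = 4

y = wx + b = (3)(1) + -1 = 2
∂L/∂y = 2(y - t) = 2(2 - 0) = 4
∂y/∂b = 1
∂L/∂b = ∂L/∂y · ∂y/∂b = 4 × 1 = 4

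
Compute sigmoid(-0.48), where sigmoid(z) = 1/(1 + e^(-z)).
0.3823

sigmoid(-0.48) = 1/(1 + e^(0.48)) = 1/(1 + 1.616) = 0.3823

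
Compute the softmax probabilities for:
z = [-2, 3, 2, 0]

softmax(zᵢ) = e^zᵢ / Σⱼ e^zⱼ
p = [0.0047, 0.702, 0.2583, 0.035]

exp(z) = [0.1353, 20.09, 7.389, 1]
Sum = 28.61
p = [0.0047, 0.702, 0.2583, 0.035]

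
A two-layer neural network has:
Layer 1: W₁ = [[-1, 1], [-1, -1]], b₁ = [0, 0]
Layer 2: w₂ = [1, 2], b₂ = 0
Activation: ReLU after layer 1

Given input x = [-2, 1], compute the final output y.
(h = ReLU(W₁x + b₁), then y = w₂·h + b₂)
y = 5

Layer 1 pre-activation: z₁ = [3, 1]
After ReLU: h = [3, 1]
Layer 2 output: y = 1×3 + 2×1 + 0 = 5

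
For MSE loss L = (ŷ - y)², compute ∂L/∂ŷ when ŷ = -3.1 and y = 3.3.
∂L/∂ŷ = -12.8

∂L/∂ŷ = 2(ŷ - y) = 2(-3.1 - 3.3) = 2(-6.4) = -12.8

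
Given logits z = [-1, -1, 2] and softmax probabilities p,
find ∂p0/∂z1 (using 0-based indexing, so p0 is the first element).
∂p0/∂z1 = -0.00205

p = softmax(z) = [0.04528, 0.04528, 0.9094]
p0 = 0.04528, p1 = 0.04528

∂p0/∂z1 = -p0 × p1 = -0.04528 × 0.04528 = -0.00205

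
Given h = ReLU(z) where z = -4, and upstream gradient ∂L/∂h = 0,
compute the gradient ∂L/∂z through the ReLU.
∂L/∂z = 0

h = ReLU(-4) = 0
Since z < 0: ∂h/∂z = 0
∂L/∂z = ∂L/∂h · ∂h/∂z = 0 × 0 = 0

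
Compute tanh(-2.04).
-0.9667

tanh(-2.04) = (e^(-2.04) - e^(2.04))/(e^(-2.04) + e^(2.04)) = -0.9667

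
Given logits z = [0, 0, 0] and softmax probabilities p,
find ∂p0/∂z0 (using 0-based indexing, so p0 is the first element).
∂p0/∂z0 = 0.2222

p = softmax(z) = [0.3333, 0.3333, 0.3333]
p0 = 0.3333

∂p0/∂z0 = p0(1 - p0) = 0.3333 × (1 - 0.3333) = 0.2222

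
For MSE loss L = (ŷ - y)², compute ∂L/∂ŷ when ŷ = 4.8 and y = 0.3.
∂L/∂ŷ = 9.0

∂L/∂ŷ = 2(ŷ - y) = 2(4.8 - 0.3) = 2(4.5) = 9.0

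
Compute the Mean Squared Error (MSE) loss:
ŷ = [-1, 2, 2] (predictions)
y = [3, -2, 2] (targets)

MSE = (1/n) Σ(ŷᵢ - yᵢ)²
MSE = 10.67

MSE = (1/3)((-1-3)² + (2--2)² + (2-2)²) = (1/3)(16 + 16 + 0) = 10.67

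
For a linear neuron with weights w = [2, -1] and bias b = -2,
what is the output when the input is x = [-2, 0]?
y = -6

y = (2)(-2) + (-1)(0) + -2 = -6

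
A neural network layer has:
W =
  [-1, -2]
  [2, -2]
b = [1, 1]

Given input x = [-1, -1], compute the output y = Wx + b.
y = [4, 1]

Wx = [-1×-1 + -2×-1, 2×-1 + -2×-1]
   = [3, 0]
y = Wx + b = [3 + 1, 0 + 1] = [4, 1]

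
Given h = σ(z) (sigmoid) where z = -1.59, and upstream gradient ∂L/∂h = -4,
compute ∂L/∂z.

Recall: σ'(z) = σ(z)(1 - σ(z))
∂L/∂z = -0.5628

σ(-1.59) = 0.1694
σ'(-1.59) = σ(-1.59)(1 - σ(-1.59)) = 0.1694 × 0.8306 = 0.1407
∂L/∂z = ∂L/∂h · σ'(z) = -4 × 0.1407 = -0.5628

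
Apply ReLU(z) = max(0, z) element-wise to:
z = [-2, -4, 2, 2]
h = [0, 0, 2, 2]

ReLU applied element-wise: max(0,-2)=0, max(0,-4)=0, max(0,2)=2, max(0,2)=2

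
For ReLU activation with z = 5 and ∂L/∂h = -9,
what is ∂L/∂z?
∂L/∂z = -9

h = ReLU(5) = 5
Since z > 0: ∂h/∂z = 1
∂L/∂z = ∂L/∂h · ∂h/∂z = -9 × 1 = -9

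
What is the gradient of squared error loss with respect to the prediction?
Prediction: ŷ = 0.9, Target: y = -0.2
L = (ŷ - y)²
∂L/∂ŷ = 2.2

∂L/∂ŷ = 2(ŷ - y) = 2(0.9 - -0.2) = 2(1.1) = 2.2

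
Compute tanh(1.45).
0.8957

tanh(1.45) = (e^(1.45) - e^(-1.45))/(e^(1.45) + e^(-1.45)) = 0.8957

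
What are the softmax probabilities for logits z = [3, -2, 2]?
p = [0.7275, 0.0049, 0.2676]

exp(z) = [20.09, 0.1353, 7.389]
Sum = 27.61
p = [0.7275, 0.0049, 0.2676]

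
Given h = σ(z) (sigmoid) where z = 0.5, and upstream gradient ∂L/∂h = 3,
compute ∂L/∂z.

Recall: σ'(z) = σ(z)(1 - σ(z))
∂L/∂z = 0.705

σ(0.5) = 0.6225
σ'(0.5) = σ(0.5)(1 - σ(0.5)) = 0.6225 × 0.3775 = 0.235
∂L/∂z = ∂L/∂h · σ'(z) = 3 × 0.235 = 0.705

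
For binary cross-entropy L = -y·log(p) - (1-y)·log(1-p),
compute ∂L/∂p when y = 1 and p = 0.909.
∂L/∂p = -1.1

∂L/∂p = -y/p + (1-y)/(1-p) = -1/0.909 + 0 = -1.1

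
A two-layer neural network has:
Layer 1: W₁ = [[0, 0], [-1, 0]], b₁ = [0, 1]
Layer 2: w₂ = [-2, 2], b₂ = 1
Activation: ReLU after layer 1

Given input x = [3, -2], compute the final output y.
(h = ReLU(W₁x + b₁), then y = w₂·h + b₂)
y = 1

Layer 1 pre-activation: z₁ = [0, -2]
After ReLU: h = [0, 0]
Layer 2 output: y = -2×0 + 2×0 + 1 = 1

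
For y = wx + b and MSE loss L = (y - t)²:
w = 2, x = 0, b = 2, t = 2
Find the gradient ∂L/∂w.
∂L/∂w = 0

y = wx + b = (2)(0) + 2 = 2
∂L/∂y = 2(y - t) = 2(2 - 2) = 0
∂y/∂w = x = 0
∂L/∂w = ∂L/∂y · ∂y/∂w = 0 × 0 = 0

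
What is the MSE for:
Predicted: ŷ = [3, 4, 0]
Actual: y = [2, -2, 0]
MSE = 12.33

MSE = (1/3)((3-2)² + (4--2)² + (0-0)²) = (1/3)(1 + 36 + 0) = 12.33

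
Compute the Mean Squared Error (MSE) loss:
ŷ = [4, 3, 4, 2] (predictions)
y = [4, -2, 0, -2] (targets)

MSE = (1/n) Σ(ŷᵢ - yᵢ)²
MSE = 14.25

MSE = (1/4)((4-4)² + (3--2)² + (4-0)² + (2--2)²) = (1/4)(0 + 25 + 16 + 16) = 14.25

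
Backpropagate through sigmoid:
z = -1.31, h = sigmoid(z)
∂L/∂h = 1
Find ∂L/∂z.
∂L/∂z = 0.1673

σ(-1.31) = 0.2125
σ'(-1.31) = σ(-1.31)(1 - σ(-1.31)) = 0.2125 × 0.7875 = 0.1673
∂L/∂z = ∂L/∂h · σ'(z) = 1 × 0.1673 = 0.1673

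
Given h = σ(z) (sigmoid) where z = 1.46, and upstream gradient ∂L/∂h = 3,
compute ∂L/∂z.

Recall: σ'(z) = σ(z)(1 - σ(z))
∂L/∂z = 0.4588

σ(1.46) = 0.8115
σ'(1.46) = σ(1.46)(1 - σ(1.46)) = 0.8115 × 0.1885 = 0.1529
∂L/∂z = ∂L/∂h · σ'(z) = 3 × 0.1529 = 0.4588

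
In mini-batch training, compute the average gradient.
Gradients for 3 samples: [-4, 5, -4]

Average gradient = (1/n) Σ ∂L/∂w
Average gradient = -1

Average = (1/3)(-4 + 5 + -4) = -3/3 = -1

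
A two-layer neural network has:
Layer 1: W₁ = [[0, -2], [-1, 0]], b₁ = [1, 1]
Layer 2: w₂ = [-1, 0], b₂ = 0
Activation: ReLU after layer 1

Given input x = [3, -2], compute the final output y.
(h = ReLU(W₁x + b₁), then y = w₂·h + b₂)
y = -5

Layer 1 pre-activation: z₁ = [5, -2]
After ReLU: h = [5, 0]
Layer 2 output: y = -1×5 + 0×0 + 0 = -5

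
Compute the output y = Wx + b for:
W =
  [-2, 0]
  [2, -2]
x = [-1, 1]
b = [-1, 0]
y = [1, -4]

Wx = [-2×-1 + 0×1, 2×-1 + -2×1]
   = [2, -4]
y = Wx + b = [2 + -1, -4 + 0] = [1, -4]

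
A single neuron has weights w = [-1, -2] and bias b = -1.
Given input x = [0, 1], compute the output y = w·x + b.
y = -3

y = (-1)(0) + (-2)(1) + -1 = -3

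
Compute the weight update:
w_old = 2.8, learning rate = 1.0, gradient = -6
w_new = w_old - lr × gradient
w_new = 8.8

w_new = w - η·∂L/∂w = 2.8 - 1.0×(-6) = 2.8 - (-6) = 8.8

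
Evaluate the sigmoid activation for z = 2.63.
0.9328

sigmoid(2.63) = 1/(1 + e^(-2.63)) = 1/(1 + 0.07208) = 0.9328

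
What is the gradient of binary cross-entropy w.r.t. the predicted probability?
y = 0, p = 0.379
∂L/∂p = 1.61

∂L/∂p = -y/p + (1-y)/(1-p) = 0 + 1/0.621 = 1.61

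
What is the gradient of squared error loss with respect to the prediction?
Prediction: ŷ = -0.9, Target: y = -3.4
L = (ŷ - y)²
∂L/∂ŷ = 5.0

∂L/∂ŷ = 2(ŷ - y) = 2(-0.9 - -3.4) = 2(2.5) = 5.0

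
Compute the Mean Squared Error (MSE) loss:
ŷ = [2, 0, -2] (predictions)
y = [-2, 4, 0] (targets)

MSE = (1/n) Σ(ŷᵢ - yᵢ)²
MSE = 12

MSE = (1/3)((2--2)² + (0-4)² + (-2-0)²) = (1/3)(16 + 16 + 4) = 12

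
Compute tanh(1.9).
0.9562

tanh(1.9) = (e^(1.9) - e^(-1.9))/(e^(1.9) + e^(-1.9)) = 0.9562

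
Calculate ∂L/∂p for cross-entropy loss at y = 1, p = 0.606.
∂L/∂p = -1.65

∂L/∂p = -y/p + (1-y)/(1-p) = -1/0.606 + 0 = -1.65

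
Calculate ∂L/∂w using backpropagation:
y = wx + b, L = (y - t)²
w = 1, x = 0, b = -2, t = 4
∂L/∂w = 0

y = wx + b = (1)(0) + -2 = -2
∂L/∂y = 2(y - t) = 2(-2 - 4) = -12
∂y/∂w = x = 0
∂L/∂w = ∂L/∂y · ∂y/∂w = -12 × 0 = 0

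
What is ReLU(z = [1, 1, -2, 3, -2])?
h = [1, 1, 0, 3, 0]

ReLU applied element-wise: max(0,1)=1, max(0,1)=1, max(0,-2)=0, max(0,3)=3, max(0,-2)=0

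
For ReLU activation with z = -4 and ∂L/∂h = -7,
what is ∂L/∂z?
∂L/∂z = 0

h = ReLU(-4) = 0
Since z < 0: ∂h/∂z = 0
∂L/∂z = ∂L/∂h · ∂h/∂z = -7 × 0 = 0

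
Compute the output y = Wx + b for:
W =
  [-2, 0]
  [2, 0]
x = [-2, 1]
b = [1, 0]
y = [5, -4]

Wx = [-2×-2 + 0×1, 2×-2 + 0×1]
   = [4, -4]
y = Wx + b = [4 + 1, -4 + 0] = [5, -4]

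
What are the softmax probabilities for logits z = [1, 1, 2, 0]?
p = [0.1966, 0.1966, 0.5344, 0.0723]

exp(z) = [2.718, 2.718, 7.389, 1]
Sum = 13.83
p = [0.1966, 0.1966, 0.5344, 0.0723]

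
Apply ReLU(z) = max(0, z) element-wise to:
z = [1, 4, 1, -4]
h = [1, 4, 1, 0]

ReLU applied element-wise: max(0,1)=1, max(0,4)=4, max(0,1)=1, max(0,-4)=0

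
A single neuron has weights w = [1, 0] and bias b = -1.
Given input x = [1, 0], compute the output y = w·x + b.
y = 0

y = (1)(1) + (0)(0) + -1 = 0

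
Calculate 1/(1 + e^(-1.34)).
0.7925

sigmoid(1.34) = 1/(1 + e^(-1.34)) = 1/(1 + 0.2618) = 0.7925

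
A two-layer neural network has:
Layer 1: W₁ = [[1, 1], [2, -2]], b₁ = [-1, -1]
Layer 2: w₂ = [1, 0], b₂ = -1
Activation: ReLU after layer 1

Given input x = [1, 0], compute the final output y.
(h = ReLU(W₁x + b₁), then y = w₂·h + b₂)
y = -1

Layer 1 pre-activation: z₁ = [0, 1]
After ReLU: h = [0, 1]
Layer 2 output: y = 1×0 + 0×1 + -1 = -1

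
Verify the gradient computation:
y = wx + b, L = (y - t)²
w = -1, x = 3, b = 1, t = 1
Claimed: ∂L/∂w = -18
Correct

y = (-1)(3) + 1 = -2
∂L/∂y = 2(y - t) = 2(-2 - 1) = -6
∂y/∂w = x = 3
∂L/∂w = -6 × 3 = -18

Claimed value: -18
Correct: The correct gradient is -18.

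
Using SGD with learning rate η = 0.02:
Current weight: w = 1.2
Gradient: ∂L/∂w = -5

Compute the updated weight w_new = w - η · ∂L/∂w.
w_new = 1.3

w_new = w - η·∂L/∂w = 1.2 - 0.02×(-5) = 1.2 - (-0.1) = 1.3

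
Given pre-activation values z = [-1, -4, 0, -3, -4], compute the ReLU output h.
h = [0, 0, 0, 0, 0]

ReLU applied element-wise: max(0,-1)=0, max(0,-4)=0, max(0,0)=0, max(0,-3)=0, max(0,-4)=0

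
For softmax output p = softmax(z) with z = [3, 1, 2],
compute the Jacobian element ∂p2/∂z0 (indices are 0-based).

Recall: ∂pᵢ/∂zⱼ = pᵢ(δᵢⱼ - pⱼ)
∂p2/∂z0 = -0.1628

p = softmax(z) = [0.6652, 0.09003, 0.2447]
p2 = 0.2447, p0 = 0.6652

∂p2/∂z0 = -p2 × p0 = -0.2447 × 0.6652 = -0.1628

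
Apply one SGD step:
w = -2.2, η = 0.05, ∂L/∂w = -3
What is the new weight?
w_new = -2.05

w_new = w - η·∂L/∂w = -2.2 - 0.05×(-3) = -2.2 - (-0.15) = -2.05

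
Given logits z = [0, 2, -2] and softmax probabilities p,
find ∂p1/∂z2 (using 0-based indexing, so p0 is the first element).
∂p1/∂z2 = -0.01376

p = softmax(z) = [0.1173, 0.8668, 0.01588]
p1 = 0.8668, p2 = 0.01588

∂p1/∂z2 = -p1 × p2 = -0.8668 × 0.01588 = -0.01376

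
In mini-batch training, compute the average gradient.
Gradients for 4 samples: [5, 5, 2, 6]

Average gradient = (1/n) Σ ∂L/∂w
Average gradient = 4.5

Average = (1/4)(5 + 5 + 2 + 6) = 18/4 = 4.5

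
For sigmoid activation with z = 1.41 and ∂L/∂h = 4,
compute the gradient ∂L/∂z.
∂L/∂z = 0.6309

σ(1.41) = 0.8038
σ'(1.41) = σ(1.41)(1 - σ(1.41)) = 0.8038 × 0.1962 = 0.1577
∂L/∂z = ∂L/∂h · σ'(z) = 4 × 0.1577 = 0.6309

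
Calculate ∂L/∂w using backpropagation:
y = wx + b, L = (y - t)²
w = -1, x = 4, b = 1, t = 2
∂L/∂w = -40

y = wx + b = (-1)(4) + 1 = -3
∂L/∂y = 2(y - t) = 2(-3 - 2) = -10
∂y/∂w = x = 4
∂L/∂w = ∂L/∂y · ∂y/∂w = -10 × 4 = -40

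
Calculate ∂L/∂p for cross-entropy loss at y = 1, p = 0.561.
∂L/∂p = -1.783

∂L/∂p = -y/p + (1-y)/(1-p) = -1/0.561 + 0 = -1.783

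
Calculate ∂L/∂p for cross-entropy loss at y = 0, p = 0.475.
∂L/∂p = 1.905

∂L/∂p = -y/p + (1-y)/(1-p) = 0 + 1/0.525 = 1.905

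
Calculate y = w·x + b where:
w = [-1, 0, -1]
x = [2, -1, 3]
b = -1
y = -6

y = (-1)(2) + (0)(-1) + (-1)(3) + -1 = -6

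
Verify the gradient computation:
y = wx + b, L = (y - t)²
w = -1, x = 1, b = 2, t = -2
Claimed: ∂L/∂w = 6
Correct

y = (-1)(1) + 2 = 1
∂L/∂y = 2(y - t) = 2(1 - -2) = 6
∂y/∂w = x = 1
∂L/∂w = 6 × 1 = 6

Claimed value: 6
Correct: The correct gradient is 6.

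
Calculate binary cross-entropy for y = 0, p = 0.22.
L = 0.2485

L = -0·log(0.22) - 1·log(0.78) = -log(0.78) = 0.2485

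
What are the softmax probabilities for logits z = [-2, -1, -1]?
p = [0.1554, 0.4223, 0.4223]

exp(z) = [0.1353, 0.3679, 0.3679]
Sum = 0.8711
p = [0.1554, 0.4223, 0.4223]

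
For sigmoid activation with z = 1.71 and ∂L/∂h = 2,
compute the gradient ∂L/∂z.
∂L/∂z = 0.2594

σ(1.71) = 0.8468
σ'(1.71) = σ(1.71)(1 - σ(1.71)) = 0.8468 × 0.1532 = 0.1297
∂L/∂z = ∂L/∂h · σ'(z) = 2 × 0.1297 = 0.2594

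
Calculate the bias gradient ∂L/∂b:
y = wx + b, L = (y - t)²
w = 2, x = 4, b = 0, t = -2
∂L/∂b = 20

y = wx + b = (2)(4) + 0 = 8
∂L/∂y = 2(y - t) = 2(8 - -2) = 20
∂y/∂b = 1
∂L/∂b = ∂L/∂y · ∂y/∂b = 20 × 1 = 20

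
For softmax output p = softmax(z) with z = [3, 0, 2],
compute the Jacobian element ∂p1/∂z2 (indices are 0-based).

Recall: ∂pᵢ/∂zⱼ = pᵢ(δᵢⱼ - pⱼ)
∂p1/∂z2 = -0.009113

p = softmax(z) = [0.7054, 0.03512, 0.2595]
p1 = 0.03512, p2 = 0.2595

∂p1/∂z2 = -p1 × p2 = -0.03512 × 0.2595 = -0.009113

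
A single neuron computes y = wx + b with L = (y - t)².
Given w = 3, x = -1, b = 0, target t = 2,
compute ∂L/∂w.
∂L/∂w = 10

y = wx + b = (3)(-1) + 0 = -3
∂L/∂y = 2(y - t) = 2(-3 - 2) = -10
∂y/∂w = x = -1
∂L/∂w = ∂L/∂y · ∂y/∂w = -10 × -1 = 10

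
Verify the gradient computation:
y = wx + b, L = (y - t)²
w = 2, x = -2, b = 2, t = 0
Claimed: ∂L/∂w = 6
Incorrect

y = (2)(-2) + 2 = -2
∂L/∂y = 2(y - t) = 2(-2 - 0) = -4
∂y/∂w = x = -2
∂L/∂w = -4 × -2 = 8

Claimed value: 6
Incorrect: The correct gradient is 8.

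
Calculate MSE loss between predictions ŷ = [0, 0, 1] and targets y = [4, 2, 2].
MSE = 7

MSE = (1/3)((0-4)² + (0-2)² + (1-2)²) = (1/3)(16 + 4 + 1) = 7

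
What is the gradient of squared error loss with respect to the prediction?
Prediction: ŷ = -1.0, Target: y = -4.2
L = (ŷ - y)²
∂L/∂ŷ = 6.4

∂L/∂ŷ = 2(ŷ - y) = 2(-1.0 - -4.2) = 2(3.2) = 6.4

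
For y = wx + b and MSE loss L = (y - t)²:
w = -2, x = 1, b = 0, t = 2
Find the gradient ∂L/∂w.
∂L/∂w = -8

y = wx + b = (-2)(1) + 0 = -2
∂L/∂y = 2(y - t) = 2(-2 - 2) = -8
∂y/∂w = x = 1
∂L/∂w = ∂L/∂y · ∂y/∂w = -8 × 1 = -8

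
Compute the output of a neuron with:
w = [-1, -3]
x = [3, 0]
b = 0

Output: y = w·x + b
y = -3

y = (-1)(3) + (-3)(0) + 0 = -3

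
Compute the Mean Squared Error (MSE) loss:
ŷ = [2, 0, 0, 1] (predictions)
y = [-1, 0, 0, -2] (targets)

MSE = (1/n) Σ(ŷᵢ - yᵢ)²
MSE = 4.5

MSE = (1/4)((2--1)² + (0-0)² + (0-0)² + (1--2)²) = (1/4)(9 + 0 + 0 + 9) = 4.5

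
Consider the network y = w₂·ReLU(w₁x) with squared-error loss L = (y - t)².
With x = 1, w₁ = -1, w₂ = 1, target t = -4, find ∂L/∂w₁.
∂L/∂w₁ = 0

Forward pass:
z = w₁x = -1×1 = -1
h = ReLU(-1) = 0
y = w₂h = 1×0 = 0

Backward pass:
∂L/∂y = 2(y - t) = 2(0 - -4) = 8
∂y/∂h = w₂ = 1
∂h/∂z = 0 (ReLU derivative)
∂z/∂w₁ = x = 1

∂L/∂w₁ = 8 × 1 × 0 × 1 = 0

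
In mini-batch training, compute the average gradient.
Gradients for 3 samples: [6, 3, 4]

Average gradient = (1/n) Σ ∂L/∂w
Average gradient = 4.333

Average = (1/3)(6 + 3 + 4) = 13/3 = 4.333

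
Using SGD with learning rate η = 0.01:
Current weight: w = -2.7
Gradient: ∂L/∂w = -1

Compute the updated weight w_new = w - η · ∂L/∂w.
w_new = -2.69

w_new = w - η·∂L/∂w = -2.7 - 0.01×(-1) = -2.7 - (-0.01) = -2.69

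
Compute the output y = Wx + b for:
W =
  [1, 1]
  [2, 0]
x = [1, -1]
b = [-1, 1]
y = [-1, 3]

Wx = [1×1 + 1×-1, 2×1 + 0×-1]
   = [0, 2]
y = Wx + b = [0 + -1, 2 + 1] = [-1, 3]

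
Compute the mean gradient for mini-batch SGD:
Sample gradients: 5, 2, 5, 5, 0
Average gradient = 3.4

Average = (1/5)(5 + 2 + 5 + 5 + 0) = 17/5 = 3.4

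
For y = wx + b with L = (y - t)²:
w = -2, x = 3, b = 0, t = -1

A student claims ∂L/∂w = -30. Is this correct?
Correct

y = (-2)(3) + 0 = -6
∂L/∂y = 2(y - t) = 2(-6 - -1) = -10
∂y/∂w = x = 3
∂L/∂w = -10 × 3 = -30

Claimed value: -30
Correct: The correct gradient is -30.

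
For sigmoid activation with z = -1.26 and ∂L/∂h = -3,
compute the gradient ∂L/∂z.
∂L/∂z = -0.5164

σ(-1.26) = 0.221
σ'(-1.26) = σ(-1.26)(1 - σ(-1.26)) = 0.221 × 0.779 = 0.1721
∂L/∂z = ∂L/∂h · σ'(z) = -3 × 0.1721 = -0.5164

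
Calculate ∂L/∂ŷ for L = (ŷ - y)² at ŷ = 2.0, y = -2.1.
∂L/∂ŷ = 8.2

∂L/∂ŷ = 2(ŷ - y) = 2(2.0 - -2.1) = 2(4.1) = 8.2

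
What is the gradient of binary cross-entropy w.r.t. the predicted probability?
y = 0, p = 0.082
∂L/∂p = 1.089

∂L/∂p = -y/p + (1-y)/(1-p) = 0 + 1/0.918 = 1.089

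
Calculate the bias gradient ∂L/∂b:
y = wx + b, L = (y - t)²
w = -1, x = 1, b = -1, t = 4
∂L/∂b = -12

y = wx + b = (-1)(1) + -1 = -2
∂L/∂y = 2(y - t) = 2(-2 - 4) = -12
∂y/∂b = 1
∂L/∂b = ∂L/∂y · ∂y/∂b = -12 × 1 = -12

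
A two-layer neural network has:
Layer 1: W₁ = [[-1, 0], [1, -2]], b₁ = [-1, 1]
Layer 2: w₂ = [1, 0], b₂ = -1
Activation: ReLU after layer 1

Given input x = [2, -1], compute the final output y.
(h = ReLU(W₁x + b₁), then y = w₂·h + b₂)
y = -1

Layer 1 pre-activation: z₁ = [-3, 5]
After ReLU: h = [0, 5]
Layer 2 output: y = 1×0 + 0×5 + -1 = -1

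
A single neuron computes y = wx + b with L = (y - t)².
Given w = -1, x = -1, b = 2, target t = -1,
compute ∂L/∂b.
∂L/∂b = 8

y = wx + b = (-1)(-1) + 2 = 3
∂L/∂y = 2(y - t) = 2(3 - -1) = 8
∂y/∂b = 1
∂L/∂b = ∂L/∂y · ∂y/∂b = 8 × 1 = 8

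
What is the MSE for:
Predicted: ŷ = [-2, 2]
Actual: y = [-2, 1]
MSE = 0.5

MSE = (1/2)((-2--2)² + (2-1)²) = (1/2)(0 + 1) = 0.5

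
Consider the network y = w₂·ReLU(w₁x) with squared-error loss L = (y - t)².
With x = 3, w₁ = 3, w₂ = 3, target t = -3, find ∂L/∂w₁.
∂L/∂w₁ = 540

Forward pass:
z = w₁x = 3×3 = 9
h = ReLU(9) = 9
y = w₂h = 3×9 = 27

Backward pass:
∂L/∂y = 2(y - t) = 2(27 - -3) = 60
∂y/∂h = w₂ = 3
∂h/∂z = 1 (ReLU derivative)
∂z/∂w₁ = x = 3

∂L/∂w₁ = 60 × 3 × 1 × 3 = 540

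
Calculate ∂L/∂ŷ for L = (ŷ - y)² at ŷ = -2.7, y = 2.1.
∂L/∂ŷ = -9.6

∂L/∂ŷ = 2(ŷ - y) = 2(-2.7 - 2.1) = 2(-4.8) = -9.6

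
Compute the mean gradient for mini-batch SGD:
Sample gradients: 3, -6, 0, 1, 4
Average gradient = 0.4

Average = (1/5)(3 + -6 + 0 + 1 + 4) = 2/5 = 0.4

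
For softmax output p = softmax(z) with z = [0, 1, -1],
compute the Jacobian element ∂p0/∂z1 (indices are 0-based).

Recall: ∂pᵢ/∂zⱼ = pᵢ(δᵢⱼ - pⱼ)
∂p0/∂z1 = -0.1628

p = softmax(z) = [0.2447, 0.6652, 0.09003]
p0 = 0.2447, p1 = 0.6652

∂p0/∂z1 = -p0 × p1 = -0.2447 × 0.6652 = -0.1628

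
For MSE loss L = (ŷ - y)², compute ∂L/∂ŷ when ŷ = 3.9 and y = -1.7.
∂L/∂ŷ = 11.2

∂L/∂ŷ = 2(ŷ - y) = 2(3.9 - -1.7) = 2(5.6) = 11.2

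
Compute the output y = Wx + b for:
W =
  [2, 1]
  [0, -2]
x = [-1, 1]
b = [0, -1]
y = [-1, -3]

Wx = [2×-1 + 1×1, 0×-1 + -2×1]
   = [-1, -2]
y = Wx + b = [-1 + 0, -2 + -1] = [-1, -3]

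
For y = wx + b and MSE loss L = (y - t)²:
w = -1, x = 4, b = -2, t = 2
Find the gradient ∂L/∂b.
∂L/∂b = -16

y = wx + b = (-1)(4) + -2 = -6
∂L/∂y = 2(y - t) = 2(-6 - 2) = -16
∂y/∂b = 1
∂L/∂b = ∂L/∂y · ∂y/∂b = -16 × 1 = -16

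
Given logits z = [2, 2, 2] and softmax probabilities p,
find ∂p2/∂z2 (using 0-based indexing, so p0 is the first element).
∂p2/∂z2 = 0.2222

p = softmax(z) = [0.3333, 0.3333, 0.3333]
p2 = 0.3333

∂p2/∂z2 = p2(1 - p2) = 0.3333 × (1 - 0.3333) = 0.2222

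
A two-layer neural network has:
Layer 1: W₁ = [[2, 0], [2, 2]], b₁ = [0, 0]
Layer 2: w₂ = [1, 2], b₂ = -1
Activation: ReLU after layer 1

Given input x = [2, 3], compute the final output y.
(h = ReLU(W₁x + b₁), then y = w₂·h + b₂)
y = 23

Layer 1 pre-activation: z₁ = [4, 10]
After ReLU: h = [4, 10]
Layer 2 output: y = 1×4 + 2×10 + -1 = 23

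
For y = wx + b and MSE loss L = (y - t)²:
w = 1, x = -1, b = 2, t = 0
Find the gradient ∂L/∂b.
∂L/∂b = 2

y = wx + b = (1)(-1) + 2 = 1
∂L/∂y = 2(y - t) = 2(1 - 0) = 2
∂y/∂b = 1
∂L/∂b = ∂L/∂y · ∂y/∂b = 2 × 1 = 2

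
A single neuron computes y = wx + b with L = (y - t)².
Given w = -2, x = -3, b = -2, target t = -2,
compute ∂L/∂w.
∂L/∂w = -36

y = wx + b = (-2)(-3) + -2 = 4
∂L/∂y = 2(y - t) = 2(4 - -2) = 12
∂y/∂w = x = -3
∂L/∂w = ∂L/∂y · ∂y/∂w = 12 × -3 = -36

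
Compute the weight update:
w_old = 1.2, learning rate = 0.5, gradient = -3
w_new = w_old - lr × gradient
w_new = 2.7

w_new = w - η·∂L/∂w = 1.2 - 0.5×(-3) = 1.2 - (-1.5) = 2.7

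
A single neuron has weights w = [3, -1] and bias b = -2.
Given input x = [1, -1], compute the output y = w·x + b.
y = 2

y = (3)(1) + (-1)(-1) + -2 = 2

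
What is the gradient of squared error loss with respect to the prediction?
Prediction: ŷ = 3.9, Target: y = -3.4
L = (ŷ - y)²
∂L/∂ŷ = 14.6

∂L/∂ŷ = 2(ŷ - y) = 2(3.9 - -3.4) = 2(7.3) = 14.6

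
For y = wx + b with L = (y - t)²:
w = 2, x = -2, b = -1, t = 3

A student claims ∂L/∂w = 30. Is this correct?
Incorrect

y = (2)(-2) + -1 = -5
∂L/∂y = 2(y - t) = 2(-5 - 3) = -16
∂y/∂w = x = -2
∂L/∂w = -16 × -2 = 32

Claimed value: 30
Incorrect: The correct gradient is 32.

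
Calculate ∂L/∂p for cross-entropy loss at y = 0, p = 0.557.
∂L/∂p = 2.257

∂L/∂p = -y/p + (1-y)/(1-p) = 0 + 1/0.443 = 2.257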